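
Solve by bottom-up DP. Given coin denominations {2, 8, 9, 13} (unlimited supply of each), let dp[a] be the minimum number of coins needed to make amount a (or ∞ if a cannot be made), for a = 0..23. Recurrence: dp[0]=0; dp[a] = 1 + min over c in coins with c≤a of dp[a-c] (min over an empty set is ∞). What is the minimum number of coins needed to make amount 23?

3

 a  0  1  2  3  4  5  6  7  8  9 10 11 12 13 14 15 16 17 18 19 20 21 22 23
dp  0  -  1  -  2  -  3  -  1  1  2  2  3  1  4  2  2  2  2  3  3  2  2  3
(- denotes ∞ / unreachable)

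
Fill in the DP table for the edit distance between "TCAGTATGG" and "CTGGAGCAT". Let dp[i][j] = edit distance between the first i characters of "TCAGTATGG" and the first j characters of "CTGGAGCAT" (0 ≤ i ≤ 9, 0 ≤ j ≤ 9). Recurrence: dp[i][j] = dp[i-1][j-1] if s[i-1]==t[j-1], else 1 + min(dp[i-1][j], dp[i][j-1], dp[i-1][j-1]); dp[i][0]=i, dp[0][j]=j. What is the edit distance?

   ''  C  T  G  G  A  G  C  A  T
''  0  1  2  3  4  5  6  7  8  9
 T  1  1  1  2  3  4  5  6  7  8
 C  2  1  2  2  3  4  5  5  6  7
 A  3  2  2  3  3  3  4  5  5  6
 G  4  3  3  2  3  4  3  4  5  6
 T  5  4  3  3  3  4  4  4  5  5
 A  6  5  4  4  4  3  4  5  4  5
 T  7  6  5  5  5  4  4  5  5  4
 G  8  7  6  5  5  5  4  5  6  5
 G  9  8  7  6  5  6  5  5  6  6

6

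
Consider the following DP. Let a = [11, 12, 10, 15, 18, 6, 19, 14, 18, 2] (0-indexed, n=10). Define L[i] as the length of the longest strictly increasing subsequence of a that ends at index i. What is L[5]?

   i    0    1    2    3    4    5    6    7    8    9
a[i]   11   12   10   15   18    6   19   14   18    2
L[i]    1    2    1    3    4    1    5    3    4    1

1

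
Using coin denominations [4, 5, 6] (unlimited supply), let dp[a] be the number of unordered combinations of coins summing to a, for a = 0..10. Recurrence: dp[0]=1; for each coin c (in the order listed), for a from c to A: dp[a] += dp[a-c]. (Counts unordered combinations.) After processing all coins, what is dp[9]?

after  coin     0     1     2     3     4     5     6     7     8     9    10
          4     1     0     0     0     1     0     0     0     1     0     0
          5     1     0     0     0     1     1     0     0     1     1     1
          6     1     0     0     0     1     1     1     0     1     1     2

1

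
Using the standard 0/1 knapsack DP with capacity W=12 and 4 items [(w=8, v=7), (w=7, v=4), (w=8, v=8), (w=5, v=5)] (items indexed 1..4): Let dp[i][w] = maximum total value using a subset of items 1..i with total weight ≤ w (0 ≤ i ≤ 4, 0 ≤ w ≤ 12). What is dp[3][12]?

8

i\w   0   1   2   3   4   5   6   7   8   9  10  11  12
  0   0   0   0   0   0   0   0   0   0   0   0   0   0
  1   0   0   0   0   0   0   0   0   7   7   7   7   7
  2   0   0   0   0   0   0   0   4   7   7   7   7   7
  3   0   0   0   0   0   0   0   4   8   8   8   8   8
  4   0   0   0   0   0   5   5   5   8   8   8   8   9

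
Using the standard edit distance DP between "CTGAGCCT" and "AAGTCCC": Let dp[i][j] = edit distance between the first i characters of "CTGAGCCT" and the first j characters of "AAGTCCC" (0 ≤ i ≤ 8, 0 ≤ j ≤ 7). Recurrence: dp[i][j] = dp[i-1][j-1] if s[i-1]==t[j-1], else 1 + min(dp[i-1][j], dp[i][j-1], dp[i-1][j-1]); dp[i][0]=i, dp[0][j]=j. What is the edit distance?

   ''  A  A  G  T  C  C  C
''  0  1  2  3  4  5  6  7
 C  1  1  2  3  4  4  5  6
 T  2  2  2  3  3  4  5  6
 G  3  3  3  2  3  4  5  6
 A  4  3  3  3  3  4  5  6
 G  5  4  4  3  4  4  5  6
 C  6  5  5  4  4  4  4  5
 C  7  6  6  5  5  4  4  4
 T  8  7  7  6  5  5  5  5

5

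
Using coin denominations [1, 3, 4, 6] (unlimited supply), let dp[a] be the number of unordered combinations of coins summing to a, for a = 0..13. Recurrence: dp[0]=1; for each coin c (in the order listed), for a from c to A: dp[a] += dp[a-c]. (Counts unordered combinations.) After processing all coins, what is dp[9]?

9

after  coin     0     1     2     3     4     5     6     7     8     9    10    11    12    13
          1     1     1     1     1     1     1     1     1     1     1     1     1     1     1
          3     1     1     1     2     2     2     3     3     3     4     4     4     5     5
          4     1     1     1     2     3     3     4     5     6     7     8     9    11    12
          6     1     1     1     2     3     3     5     6     7     9    11    12    16    18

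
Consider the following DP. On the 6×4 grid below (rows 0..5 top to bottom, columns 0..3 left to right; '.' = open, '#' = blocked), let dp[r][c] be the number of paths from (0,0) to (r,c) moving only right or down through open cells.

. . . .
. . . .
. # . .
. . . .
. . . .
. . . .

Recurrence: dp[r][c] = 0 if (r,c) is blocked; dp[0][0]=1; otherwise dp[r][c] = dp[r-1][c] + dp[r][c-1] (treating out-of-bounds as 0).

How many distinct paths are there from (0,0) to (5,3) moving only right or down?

26

r\c   0   1   2   3
  0   1   1   1   1
  1   1   2   3   4
  2   1   0   3   7
  3   1   1   4  11
  4   1   2   6  17
  5   1   3   9  26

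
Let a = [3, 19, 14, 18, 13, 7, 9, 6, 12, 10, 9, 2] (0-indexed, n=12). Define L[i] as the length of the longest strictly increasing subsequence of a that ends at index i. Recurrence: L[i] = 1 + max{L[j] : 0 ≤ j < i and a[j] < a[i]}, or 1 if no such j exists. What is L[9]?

   i    0    1    2    3    4    5    6    7    8    9   10   11
a[i]    3   19   14   18   13    7    9    6   12   10    9    2
L[i]    1    2    2    3    2    2    3    2    4    4    3    1

4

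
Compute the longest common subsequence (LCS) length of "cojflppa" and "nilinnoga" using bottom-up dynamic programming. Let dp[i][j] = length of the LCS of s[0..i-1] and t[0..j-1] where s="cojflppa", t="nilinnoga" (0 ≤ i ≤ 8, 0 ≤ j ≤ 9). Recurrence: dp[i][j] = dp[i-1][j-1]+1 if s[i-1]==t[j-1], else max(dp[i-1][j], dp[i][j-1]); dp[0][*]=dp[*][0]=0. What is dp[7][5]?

   ''  n  i  l  i  n  n  o  g  a
''  0  0  0  0  0  0  0  0  0  0
 c  0  0  0  0  0  0  0  0  0  0
 o  0  0  0  0  0  0  0  1  1  1
 j  0  0  0  0  0  0  0  1  1  1
 f  0  0  0  0  0  0  0  1  1  1
 l  0  0  0  1  1  1  1  1  1  1
 p  0  0  0  1  1  1  1  1  1  1
 p  0  0  0  1  1  1  1  1  1  1
 a  0  0  0  1  1  1  1  1  1  2

1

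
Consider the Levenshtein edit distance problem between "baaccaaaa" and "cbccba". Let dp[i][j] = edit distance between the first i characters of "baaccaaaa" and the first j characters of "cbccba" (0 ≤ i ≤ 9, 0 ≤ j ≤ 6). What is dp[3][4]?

3

   ''  c  b  c  c  b  a
''  0  1  2  3  4  5  6
 b  1  1  1  2  3  4  5
 a  2  2  2  2  3  4  4
 a  3  3  3  3  3  4  4
 c  4  3  4  3  3  4  5
 c  5  4  4  4  3  4  5
 a  6  5  5  5  4  4  4
 a  7  6  6  6  5  5  4
 a  8  7  7  7  6  6  5
 a  9  8  8  8  7  7  6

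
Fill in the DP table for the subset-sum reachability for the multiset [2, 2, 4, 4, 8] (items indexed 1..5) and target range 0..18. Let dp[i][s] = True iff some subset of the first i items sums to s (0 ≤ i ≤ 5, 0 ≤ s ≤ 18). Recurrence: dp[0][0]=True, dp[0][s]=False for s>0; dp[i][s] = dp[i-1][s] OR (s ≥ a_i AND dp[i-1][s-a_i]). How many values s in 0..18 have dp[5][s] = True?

i\s   0   1   2   3   4   5   6   7   8   9  10  11  12  13  14  15  16  17  18
  0   T   F   F   F   F   F   F   F   F   F   F   F   F   F   F   F   F   F   F
  1   T   F   T   F   F   F   F   F   F   F   F   F   F   F   F   F   F   F   F
  2   T   F   T   F   T   F   F   F   F   F   F   F   F   F   F   F   F   F   F
  3   T   F   T   F   T   F   T   F   T   F   F   F   F   F   F   F   F   F   F
  4   T   F   T   F   T   F   T   F   T   F   T   F   T   F   F   F   F   F   F
  5   T   F   T   F   T   F   T   F   T   F   T   F   T   F   T   F   T   F   T

10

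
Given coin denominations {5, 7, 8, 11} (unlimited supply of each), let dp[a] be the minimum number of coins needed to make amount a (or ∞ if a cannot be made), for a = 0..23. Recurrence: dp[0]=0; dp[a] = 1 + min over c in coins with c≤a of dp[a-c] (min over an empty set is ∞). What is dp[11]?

1

 a  0  1  2  3  4  5  6  7  8  9 10 11 12 13 14 15 16 17 18 19 20 21 22 23
dp  0  -  -  -  -  1  -  1  1  -  2  1  2  2  2  2  2  3  2  2  3  3  2  3
(- denotes ∞ / unreachable)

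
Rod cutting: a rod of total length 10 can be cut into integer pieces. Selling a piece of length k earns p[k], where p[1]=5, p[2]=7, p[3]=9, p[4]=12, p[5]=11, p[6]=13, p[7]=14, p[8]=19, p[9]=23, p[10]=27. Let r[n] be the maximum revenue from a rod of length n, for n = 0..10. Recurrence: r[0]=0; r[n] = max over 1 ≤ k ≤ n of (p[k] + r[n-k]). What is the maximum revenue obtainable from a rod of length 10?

50

   n    0    1    2    3    4    5    6    7    8    9   10
r[n]    0    5   10   15   20   25   30   35   40   45   50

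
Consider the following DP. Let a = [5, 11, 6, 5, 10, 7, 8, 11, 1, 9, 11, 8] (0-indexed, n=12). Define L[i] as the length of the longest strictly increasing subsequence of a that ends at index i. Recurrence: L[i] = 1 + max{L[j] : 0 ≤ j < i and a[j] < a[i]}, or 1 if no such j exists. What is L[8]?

1

   i    0    1    2    3    4    5    6    7    8    9   10   11
a[i]    5   11    6    5   10    7    8   11    1    9   11    8
L[i]    1    2    2    1    3    3    4    5    1    5    6    4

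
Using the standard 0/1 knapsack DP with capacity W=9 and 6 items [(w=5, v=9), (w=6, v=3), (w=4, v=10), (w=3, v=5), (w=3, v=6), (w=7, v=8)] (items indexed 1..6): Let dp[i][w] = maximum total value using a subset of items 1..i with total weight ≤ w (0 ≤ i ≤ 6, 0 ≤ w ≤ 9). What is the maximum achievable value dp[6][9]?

19

i\w   0   1   2   3   4   5   6   7   8   9
  0   0   0   0   0   0   0   0   0   0   0
  1   0   0   0   0   0   9   9   9   9   9
  2   0   0   0   0   0   9   9   9   9   9
  3   0   0   0   0  10  10  10  10  10  19
  4   0   0   0   5  10  10  10  15  15  19
  5   0   0   0   6  10  10  11  16  16  19
  6   0   0   0   6  10  10  11  16  16  19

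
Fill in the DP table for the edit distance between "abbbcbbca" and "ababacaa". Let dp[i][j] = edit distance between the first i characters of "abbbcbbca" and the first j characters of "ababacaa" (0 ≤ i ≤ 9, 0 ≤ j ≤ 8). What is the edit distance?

5

   ''  a  b  a  b  a  c  a  a
''  0  1  2  3  4  5  6  7  8
 a  1  0  1  2  3  4  5  6  7
 b  2  1  0  1  2  3  4  5  6
 b  3  2  1  1  1  2  3  4  5
 b  4  3  2  2  1  2  3  4  5
 c  5  4  3  3  2  2  2  3  4
 b  6  5  4  4  3  3  3  3  4
 b  7  6  5  5  4  4  4  4  4
 c  8  7  6  6  5  5  4  5  5
 a  9  8  7  6  6  5  5  4  5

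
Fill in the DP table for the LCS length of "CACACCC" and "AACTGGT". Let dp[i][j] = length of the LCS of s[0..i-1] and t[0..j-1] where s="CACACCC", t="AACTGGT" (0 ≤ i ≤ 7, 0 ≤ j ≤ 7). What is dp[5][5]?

3

   ''  A  A  C  T  G  G  T
''  0  0  0  0  0  0  0  0
 C  0  0  0  1  1  1  1  1
 A  0  1  1  1  1  1  1  1
 C  0  1  1  2  2  2  2  2
 A  0  1  2  2  2  2  2  2
 C  0  1  2  3  3  3  3  3
 C  0  1  2  3  3  3  3  3
 C  0  1  2  3  3  3  3  3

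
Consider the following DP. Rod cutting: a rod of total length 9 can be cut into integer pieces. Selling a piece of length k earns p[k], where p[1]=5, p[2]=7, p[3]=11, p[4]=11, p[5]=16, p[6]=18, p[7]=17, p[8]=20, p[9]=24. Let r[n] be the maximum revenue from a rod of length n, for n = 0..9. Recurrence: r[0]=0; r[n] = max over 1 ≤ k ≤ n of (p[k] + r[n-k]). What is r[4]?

   n    0    1    2    3    4    5    6    7    8    9
r[n]    0    5   10   15   20   25   30   35   40   45

20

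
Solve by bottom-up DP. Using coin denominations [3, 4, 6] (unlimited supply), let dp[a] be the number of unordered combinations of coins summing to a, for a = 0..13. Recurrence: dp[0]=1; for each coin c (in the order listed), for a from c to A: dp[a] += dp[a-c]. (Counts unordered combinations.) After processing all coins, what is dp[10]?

after  coin     0     1     2     3     4     5     6     7     8     9    10    11    12    13
          3     1     0     0     1     0     0     1     0     0     1     0     0     1     0
          4     1     0     0     1     1     0     1     1     1     1     1     1     2     1
          6     1     0     0     1     1     0     2     1     1     2     2     1     4     2

2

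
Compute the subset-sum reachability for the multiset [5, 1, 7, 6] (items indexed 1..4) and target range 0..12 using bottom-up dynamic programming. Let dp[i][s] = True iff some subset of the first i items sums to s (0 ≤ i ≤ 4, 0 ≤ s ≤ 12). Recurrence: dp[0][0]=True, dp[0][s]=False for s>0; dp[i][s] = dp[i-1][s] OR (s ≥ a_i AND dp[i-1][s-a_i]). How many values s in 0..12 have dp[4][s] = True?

i\s   0   1   2   3   4   5   6   7   8   9  10  11  12
  0   T   F   F   F   F   F   F   F   F   F   F   F   F
  1   T   F   F   F   F   T   F   F   F   F   F   F   F
  2   T   T   F   F   F   T   T   F   F   F   F   F   F
  3   T   T   F   F   F   T   T   T   T   F   F   F   T
  4   T   T   F   F   F   T   T   T   T   F   F   T   T

8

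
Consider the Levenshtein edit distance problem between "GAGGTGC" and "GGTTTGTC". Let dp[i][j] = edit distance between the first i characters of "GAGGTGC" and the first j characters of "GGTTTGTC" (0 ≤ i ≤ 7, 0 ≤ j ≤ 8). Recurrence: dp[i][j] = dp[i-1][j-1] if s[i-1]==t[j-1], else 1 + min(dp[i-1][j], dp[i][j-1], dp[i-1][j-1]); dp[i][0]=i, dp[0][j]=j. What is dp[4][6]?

   ''  G  G  T  T  T  G  T  C
''  0  1  2  3  4  5  6  7  8
 G  1  0  1  2  3  4  5  6  7
 A  2  1  1  2  3  4  5  6  7
 G  3  2  1  2  3  4  4  5  6
 G  4  3  2  2  3  4  4  5  6
 T  5  4  3  2  2  3  4  4  5
 G  6  5  4  3  3  3  3  4  5
 C  7  6  5  4  4  4  4  4  4

4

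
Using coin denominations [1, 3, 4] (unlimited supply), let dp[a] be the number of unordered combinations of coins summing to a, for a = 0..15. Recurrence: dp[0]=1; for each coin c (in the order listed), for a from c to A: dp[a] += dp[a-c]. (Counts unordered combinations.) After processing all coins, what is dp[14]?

13

after  coin     0     1     2     3     4     5     6     7     8     9    10    11    12    13    14    15
          1     1     1     1     1     1     1     1     1     1     1     1     1     1     1     1     1
          3     1     1     1     2     2     2     3     3     3     4     4     4     5     5     5     6
          4     1     1     1     2     3     3     4     5     6     7     8     9    11    12    13    15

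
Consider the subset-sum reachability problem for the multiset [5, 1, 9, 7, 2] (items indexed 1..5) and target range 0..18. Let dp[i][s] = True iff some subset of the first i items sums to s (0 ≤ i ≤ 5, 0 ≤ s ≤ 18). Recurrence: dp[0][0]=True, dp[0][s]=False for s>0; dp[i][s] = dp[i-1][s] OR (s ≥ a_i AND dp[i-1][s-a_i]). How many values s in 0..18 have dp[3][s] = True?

8

i\s   0   1   2   3   4   5   6   7   8   9  10  11  12  13  14  15  16  17  18
  0   T   F   F   F   F   F   F   F   F   F   F   F   F   F   F   F   F   F   F
  1   T   F   F   F   F   T   F   F   F   F   F   F   F   F   F   F   F   F   F
  2   T   T   F   F   F   T   T   F   F   F   F   F   F   F   F   F   F   F   F
  3   T   T   F   F   F   T   T   F   F   T   T   F   F   F   T   T   F   F   F
  4   T   T   F   F   F   T   T   T   T   T   T   F   T   T   T   T   T   T   F
  5   T   T   T   T   F   T   T   T   T   T   T   T   T   T   T   T   T   T   T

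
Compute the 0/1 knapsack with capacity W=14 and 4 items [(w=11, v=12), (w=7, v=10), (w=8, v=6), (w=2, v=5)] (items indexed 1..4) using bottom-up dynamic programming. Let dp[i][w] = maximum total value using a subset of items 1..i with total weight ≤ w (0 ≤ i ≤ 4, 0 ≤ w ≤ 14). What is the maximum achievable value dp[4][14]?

i\w   0   1   2   3   4   5   6   7   8   9  10  11  12  13  14
  0   0   0   0   0   0   0   0   0   0   0   0   0   0   0   0
  1   0   0   0   0   0   0   0   0   0   0   0  12  12  12  12
  2   0   0   0   0   0   0   0  10  10  10  10  12  12  12  12
  3   0   0   0   0   0   0   0  10  10  10  10  12  12  12  12
  4   0   0   5   5   5   5   5  10  10  15  15  15  15  17  17

17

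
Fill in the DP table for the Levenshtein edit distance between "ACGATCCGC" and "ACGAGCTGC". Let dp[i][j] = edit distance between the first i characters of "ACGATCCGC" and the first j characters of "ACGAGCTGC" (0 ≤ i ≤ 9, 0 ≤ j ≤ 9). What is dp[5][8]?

3

   ''  A  C  G  A  G  C  T  G  C
''  0  1  2  3  4  5  6  7  8  9
 A  1  0  1  2  3  4  5  6  7  8
 C  2  1  0  1  2  3  4  5  6  7
 G  3  2  1  0  1  2  3  4  5  6
 A  4  3  2  1  0  1  2  3  4  5
 T  5  4  3  2  1  1  2  2  3  4
 C  6  5  4  3  2  2  1  2  3  3
 C  7  6  5  4  3  3  2  2  3  3
 G  8  7  6  5  4  3  3  3  2  3
 C  9  8  7  6  5  4  3  4  3  2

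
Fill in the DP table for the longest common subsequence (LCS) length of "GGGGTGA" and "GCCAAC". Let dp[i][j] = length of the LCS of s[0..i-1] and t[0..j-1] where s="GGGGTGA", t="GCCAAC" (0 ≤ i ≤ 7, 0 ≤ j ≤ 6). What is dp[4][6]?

1

   ''  G  C  C  A  A  C
''  0  0  0  0  0  0  0
 G  0  1  1  1  1  1  1
 G  0  1  1  1  1  1  1
 G  0  1  1  1  1  1  1
 G  0  1  1  1  1  1  1
 T  0  1  1  1  1  1  1
 G  0  1  1  1  1  1  1
 A  0  1  1  1  2  2  2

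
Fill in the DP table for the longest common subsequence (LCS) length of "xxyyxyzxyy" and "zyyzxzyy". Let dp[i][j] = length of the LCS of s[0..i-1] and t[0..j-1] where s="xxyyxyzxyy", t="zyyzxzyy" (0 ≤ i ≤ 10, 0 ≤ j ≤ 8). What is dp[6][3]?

   ''  z  y  y  z  x  z  y  y
''  0  0  0  0  0  0  0  0  0
 x  0  0  0  0  0  1  1  1  1
 x  0  0  0  0  0  1  1  1  1
 y  0  0  1  1  1  1  1  2  2
 y  0  0  1  2  2  2  2  2  3
 x  0  0  1  2  2  3  3  3  3
 y  0  0  1  2  2  3  3  4  4
 z  0  1  1  2  3  3  4  4  4
 x  0  1  1  2  3  4  4  4  4
 y  0  1  2  2  3  4  4  5  5
 y  0  1  2  3  3  4  4  5  6

2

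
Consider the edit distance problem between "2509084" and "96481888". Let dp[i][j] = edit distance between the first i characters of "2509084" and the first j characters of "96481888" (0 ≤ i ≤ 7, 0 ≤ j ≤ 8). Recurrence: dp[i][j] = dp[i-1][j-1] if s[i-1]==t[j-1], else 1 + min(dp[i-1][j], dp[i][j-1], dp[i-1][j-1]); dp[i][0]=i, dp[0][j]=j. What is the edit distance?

   ''  9  6  4  8  1  8  8  8
''  0  1  2  3  4  5  6  7  8
 2  1  1  2  3  4  5  6  7  8
 5  2  2  2  3  4  5  6  7  8
 0  3  3  3  3  4  5  6  7  8
 9  4  3  4  4  4  5  6  7  8
 0  5  4  4  5  5  5  6  7  8
 8  6  5  5  5  5  6  5  6  7
 4  7  6  6  5  6  6  6  6  7

7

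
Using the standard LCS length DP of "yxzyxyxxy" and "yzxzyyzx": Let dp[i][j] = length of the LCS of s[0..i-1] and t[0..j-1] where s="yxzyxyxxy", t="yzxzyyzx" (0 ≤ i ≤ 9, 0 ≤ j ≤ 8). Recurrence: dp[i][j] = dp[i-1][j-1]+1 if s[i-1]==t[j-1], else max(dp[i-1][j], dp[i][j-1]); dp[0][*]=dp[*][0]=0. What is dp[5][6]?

4

   ''  y  z  x  z  y  y  z  x
''  0  0  0  0  0  0  0  0  0
 y  0  1  1  1  1  1  1  1  1
 x  0  1  1  2  2  2  2  2  2
 z  0  1  2  2  3  3  3  3  3
 y  0  1  2  2  3  4  4  4  4
 x  0  1  2  3  3  4  4  4  5
 y  0  1  2  3  3  4  5  5  5
 x  0  1  2  3  3  4  5  5  6
 x  0  1  2  3  3  4  5  5  6
 y  0  1  2  3  3  4  5  5  6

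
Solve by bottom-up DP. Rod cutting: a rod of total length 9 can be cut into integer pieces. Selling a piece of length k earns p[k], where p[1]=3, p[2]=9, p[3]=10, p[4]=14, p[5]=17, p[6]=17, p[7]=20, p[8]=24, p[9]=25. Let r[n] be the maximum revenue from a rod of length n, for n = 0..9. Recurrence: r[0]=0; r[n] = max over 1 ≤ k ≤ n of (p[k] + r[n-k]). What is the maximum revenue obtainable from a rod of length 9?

39

   n    0    1    2    3    4    5    6    7    8    9
r[n]    0    3    9   12   18   21   27   30   36   39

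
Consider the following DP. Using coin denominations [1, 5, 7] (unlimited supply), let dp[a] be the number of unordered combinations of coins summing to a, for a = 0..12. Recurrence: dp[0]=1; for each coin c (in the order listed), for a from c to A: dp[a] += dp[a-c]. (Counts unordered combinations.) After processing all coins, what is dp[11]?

4

after  coin     0     1     2     3     4     5     6     7     8     9    10    11    12
          1     1     1     1     1     1     1     1     1     1     1     1     1     1
          5     1     1     1     1     1     2     2     2     2     2     3     3     3
          7     1     1     1     1     1     2     2     3     3     3     4     4     5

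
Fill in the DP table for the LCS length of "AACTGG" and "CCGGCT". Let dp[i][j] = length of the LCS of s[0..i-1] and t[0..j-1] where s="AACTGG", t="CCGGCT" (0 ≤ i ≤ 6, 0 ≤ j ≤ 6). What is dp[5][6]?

   ''  C  C  G  G  C  T
''  0  0  0  0  0  0  0
 A  0  0  0  0  0  0  0
 A  0  0  0  0  0  0  0
 C  0  1  1  1  1  1  1
 T  0  1  1  1  1  1  2
 G  0  1  1  2  2  2  2
 G  0  1  1  2  3  3  3

2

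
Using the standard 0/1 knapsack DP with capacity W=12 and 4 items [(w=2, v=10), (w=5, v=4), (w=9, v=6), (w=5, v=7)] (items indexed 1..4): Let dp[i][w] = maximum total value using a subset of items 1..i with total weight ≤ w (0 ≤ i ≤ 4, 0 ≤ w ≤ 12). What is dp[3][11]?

i\w   0   1   2   3   4   5   6   7   8   9  10  11  12
  0   0   0   0   0   0   0   0   0   0   0   0   0   0
  1   0   0  10  10  10  10  10  10  10  10  10  10  10
  2   0   0  10  10  10  10  10  14  14  14  14  14  14
  3   0   0  10  10  10  10  10  14  14  14  14  16  16
  4   0   0  10  10  10  10  10  17  17  17  17  17  21

16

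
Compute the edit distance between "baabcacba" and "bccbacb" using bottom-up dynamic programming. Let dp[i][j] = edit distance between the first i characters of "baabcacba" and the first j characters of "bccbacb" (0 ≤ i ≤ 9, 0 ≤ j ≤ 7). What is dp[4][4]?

2

   ''  b  c  c  b  a  c  b
''  0  1  2  3  4  5  6  7
 b  1  0  1  2  3  4  5  6
 a  2  1  1  2  3  3  4  5
 a  3  2  2  2  3  3  4  5
 b  4  3  3  3  2  3  4  4
 c  5  4  3  3  3  3  3  4
 a  6  5  4  4  4  3  4  4
 c  7  6  5  4  5  4  3  4
 b  8  7  6  5  4  5  4  3
 a  9  8  7  6  5  4  5  4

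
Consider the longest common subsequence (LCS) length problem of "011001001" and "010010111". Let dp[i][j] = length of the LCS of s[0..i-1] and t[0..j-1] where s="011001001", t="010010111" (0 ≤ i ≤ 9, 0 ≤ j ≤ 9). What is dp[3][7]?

   ''  0  1  0  0  1  0  1  1  1
''  0  0  0  0  0  0  0  0  0  0
 0  0  1  1  1  1  1  1  1  1  1
 1  0  1  2  2  2  2  2  2  2  2
 1  0  1  2  2  2  3  3  3  3  3
 0  0  1  2  3  3  3  4  4  4  4
 0  0  1  2  3  4  4  4  4  4  4
 1  0  1  2  3  4  5  5  5  5  5
 0  0  1  2  3  4  5  6  6  6  6
 0  0  1  2  3  4  5  6  6  6  6
 1  0  1  2  3  4  5  6  7  7  7

3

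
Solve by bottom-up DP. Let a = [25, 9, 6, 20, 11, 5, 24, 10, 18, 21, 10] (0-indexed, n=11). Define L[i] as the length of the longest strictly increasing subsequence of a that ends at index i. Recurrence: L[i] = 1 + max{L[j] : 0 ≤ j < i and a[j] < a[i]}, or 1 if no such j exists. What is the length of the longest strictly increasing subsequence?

4

   i    0    1    2    3    4    5    6    7    8    9   10
a[i]   25    9    6   20   11    5   24   10   18   21   10
L[i]    1    1    1    2    2    1    3    2    3    4    2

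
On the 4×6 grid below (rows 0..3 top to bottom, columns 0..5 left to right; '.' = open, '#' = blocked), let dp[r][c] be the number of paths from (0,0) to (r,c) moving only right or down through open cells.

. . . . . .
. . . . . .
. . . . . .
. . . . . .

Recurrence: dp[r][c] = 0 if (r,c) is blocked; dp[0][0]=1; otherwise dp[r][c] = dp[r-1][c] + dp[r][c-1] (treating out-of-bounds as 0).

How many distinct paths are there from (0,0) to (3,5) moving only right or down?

r\c   0   1   2   3   4   5
  0   1   1   1   1   1   1
  1   1   2   3   4   5   6
  2   1   3   6  10  15  21
  3   1   4  10  20  35  56

56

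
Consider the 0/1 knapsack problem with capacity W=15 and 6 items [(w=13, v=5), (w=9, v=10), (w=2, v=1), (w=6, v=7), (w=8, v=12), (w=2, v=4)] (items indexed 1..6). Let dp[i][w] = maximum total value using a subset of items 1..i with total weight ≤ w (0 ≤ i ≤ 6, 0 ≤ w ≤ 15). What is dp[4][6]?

7

i\w   0   1   2   3   4   5   6   7   8   9  10  11  12  13  14  15
  0   0   0   0   0   0   0   0   0   0   0   0   0   0   0   0   0
  1   0   0   0   0   0   0   0   0   0   0   0   0   0   5   5   5
  2   0   0   0   0   0   0   0   0   0  10  10  10  10  10  10  10
  3   0   0   1   1   1   1   1   1   1  10  10  11  11  11  11  11
  4   0   0   1   1   1   1   7   7   8  10  10  11  11  11  11  17
  5   0   0   1   1   1   1   7   7  12  12  13  13  13  13  19  19
  6   0   0   4   4   5   5   7   7  12  12  16  16  17  17  19  19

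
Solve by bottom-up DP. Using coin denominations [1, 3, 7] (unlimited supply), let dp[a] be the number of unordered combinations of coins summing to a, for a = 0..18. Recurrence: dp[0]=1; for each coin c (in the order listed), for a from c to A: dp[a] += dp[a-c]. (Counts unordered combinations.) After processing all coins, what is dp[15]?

10

after  coin     0     1     2     3     4     5     6     7     8     9    10    11    12    13    14    15    16    17    18
          1     1     1     1     1     1     1     1     1     1     1     1     1     1     1     1     1     1     1     1
          3     1     1     1     2     2     2     3     3     3     4     4     4     5     5     5     6     6     6     7
          7     1     1     1     2     2     2     3     4     4     5     6     6     7     8     9    10    11    12    13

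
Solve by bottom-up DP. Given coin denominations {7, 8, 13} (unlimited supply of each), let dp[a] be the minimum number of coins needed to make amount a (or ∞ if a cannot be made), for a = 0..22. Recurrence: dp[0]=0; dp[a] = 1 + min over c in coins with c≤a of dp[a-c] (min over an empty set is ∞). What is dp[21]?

2

 a  0  1  2  3  4  5  6  7  8  9 10 11 12 13 14 15 16 17 18 19 20 21 22
dp  0  -  -  -  -  -  -  1  1  -  -  -  -  1  2  2  2  -  -  -  2  2  3
(- denotes ∞ / unreachable)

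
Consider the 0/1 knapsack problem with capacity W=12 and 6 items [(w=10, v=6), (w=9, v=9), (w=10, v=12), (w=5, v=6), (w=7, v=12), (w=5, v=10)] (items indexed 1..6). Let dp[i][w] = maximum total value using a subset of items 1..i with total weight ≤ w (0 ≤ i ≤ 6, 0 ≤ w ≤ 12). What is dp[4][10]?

i\w   0   1   2   3   4   5   6   7   8   9  10  11  12
  0   0   0   0   0   0   0   0   0   0   0   0   0   0
  1   0   0   0   0   0   0   0   0   0   0   6   6   6
  2   0   0   0   0   0   0   0   0   0   9   9   9   9
  3   0   0   0   0   0   0   0   0   0   9  12  12  12
  4   0   0   0   0   0   6   6   6   6   9  12  12  12
  5   0   0   0   0   0   6   6  12  12  12  12  12  18
  6   0   0   0   0   0  10  10  12  12  12  16  16  22

12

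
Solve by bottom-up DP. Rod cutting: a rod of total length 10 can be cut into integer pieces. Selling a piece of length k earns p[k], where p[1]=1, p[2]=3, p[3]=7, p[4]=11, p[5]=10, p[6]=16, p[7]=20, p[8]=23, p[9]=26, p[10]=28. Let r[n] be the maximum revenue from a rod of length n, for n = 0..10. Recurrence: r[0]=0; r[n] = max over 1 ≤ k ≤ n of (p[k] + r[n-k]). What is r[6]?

   n    0    1    2    3    4    5    6    7    8    9   10
r[n]    0    1    3    7   11   12   16   20   23   26   28

16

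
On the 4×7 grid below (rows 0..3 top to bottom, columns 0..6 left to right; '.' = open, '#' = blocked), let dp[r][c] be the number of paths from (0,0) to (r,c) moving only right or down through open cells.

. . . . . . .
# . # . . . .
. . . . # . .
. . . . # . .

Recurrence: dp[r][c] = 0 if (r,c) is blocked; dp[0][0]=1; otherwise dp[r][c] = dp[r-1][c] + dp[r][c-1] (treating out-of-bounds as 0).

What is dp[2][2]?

1

r\c   0   1   2   3   4   5   6
  0   1   1   1   1   1   1   1
  1   0   1   0   1   2   3   4
  2   0   1   1   2   0   3   7
  3   0   1   2   4   0   3  10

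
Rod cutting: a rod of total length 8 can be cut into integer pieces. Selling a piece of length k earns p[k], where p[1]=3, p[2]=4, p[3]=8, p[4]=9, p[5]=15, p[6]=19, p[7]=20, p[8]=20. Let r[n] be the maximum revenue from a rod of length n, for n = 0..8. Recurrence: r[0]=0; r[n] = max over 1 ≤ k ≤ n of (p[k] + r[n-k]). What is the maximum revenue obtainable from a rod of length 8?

   n    0    1    2    3    4    5    6    7    8
r[n]    0    3    6    9   12   15   19   22   25

25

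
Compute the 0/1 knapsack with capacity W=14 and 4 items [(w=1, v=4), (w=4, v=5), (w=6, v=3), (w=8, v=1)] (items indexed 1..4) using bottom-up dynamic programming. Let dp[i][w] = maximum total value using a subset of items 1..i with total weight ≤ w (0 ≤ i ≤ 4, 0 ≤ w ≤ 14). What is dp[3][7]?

9

i\w   0   1   2   3   4   5   6   7   8   9  10  11  12  13  14
  0   0   0   0   0   0   0   0   0   0   0   0   0   0   0   0
  1   0   4   4   4   4   4   4   4   4   4   4   4   4   4   4
  2   0   4   4   4   5   9   9   9   9   9   9   9   9   9   9
  3   0   4   4   4   5   9   9   9   9   9   9  12  12  12  12
  4   0   4   4   4   5   9   9   9   9   9   9  12  12  12  12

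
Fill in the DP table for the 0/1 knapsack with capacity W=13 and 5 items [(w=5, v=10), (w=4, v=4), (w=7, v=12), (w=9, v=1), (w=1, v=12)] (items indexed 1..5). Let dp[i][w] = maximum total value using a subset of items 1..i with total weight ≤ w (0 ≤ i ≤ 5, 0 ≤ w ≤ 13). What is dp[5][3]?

i\w   0   1   2   3   4   5   6   7   8   9  10  11  12  13
  0   0   0   0   0   0   0   0   0   0   0   0   0   0   0
  1   0   0   0   0   0  10  10  10  10  10  10  10  10  10
  2   0   0   0   0   4  10  10  10  10  14  14  14  14  14
  3   0   0   0   0   4  10  10  12  12  14  14  16  22  22
  4   0   0   0   0   4  10  10  12  12  14  14  16  22  22
  5   0  12  12  12  12  16  22  22  24  24  26  26  28  34

12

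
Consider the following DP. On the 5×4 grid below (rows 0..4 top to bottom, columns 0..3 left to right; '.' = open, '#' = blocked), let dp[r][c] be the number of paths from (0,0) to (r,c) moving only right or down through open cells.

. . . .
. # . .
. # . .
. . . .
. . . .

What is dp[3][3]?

r\c   0   1   2   3
  0   1   1   1   1
  1   1   0   1   2
  2   1   0   1   3
  3   1   1   2   5
  4   1   2   4   9

5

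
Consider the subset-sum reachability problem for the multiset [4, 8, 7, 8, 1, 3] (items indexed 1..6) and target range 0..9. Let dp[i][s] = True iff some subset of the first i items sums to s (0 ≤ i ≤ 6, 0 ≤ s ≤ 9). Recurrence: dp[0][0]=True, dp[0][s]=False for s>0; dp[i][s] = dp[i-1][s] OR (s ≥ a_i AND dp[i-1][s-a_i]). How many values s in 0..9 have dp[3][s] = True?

i\s   0   1   2   3   4   5   6   7   8   9
  0   T   F   F   F   F   F   F   F   F   F
  1   T   F   F   F   T   F   F   F   F   F
  2   T   F   F   F   T   F   F   F   T   F
  3   T   F   F   F   T   F   F   T   T   F
  4   T   F   F   F   T   F   F   T   T   F
  5   T   T   F   F   T   T   F   T   T   T
  6   T   T   F   T   T   T   F   T   T   T

4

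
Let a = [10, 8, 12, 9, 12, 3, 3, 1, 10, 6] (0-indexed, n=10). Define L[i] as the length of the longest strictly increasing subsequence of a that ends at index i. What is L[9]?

2

   i    0    1    2    3    4    5    6    7    8    9
a[i]   10    8   12    9   12    3    3    1   10    6
L[i]    1    1    2    2    3    1    1    1    3    2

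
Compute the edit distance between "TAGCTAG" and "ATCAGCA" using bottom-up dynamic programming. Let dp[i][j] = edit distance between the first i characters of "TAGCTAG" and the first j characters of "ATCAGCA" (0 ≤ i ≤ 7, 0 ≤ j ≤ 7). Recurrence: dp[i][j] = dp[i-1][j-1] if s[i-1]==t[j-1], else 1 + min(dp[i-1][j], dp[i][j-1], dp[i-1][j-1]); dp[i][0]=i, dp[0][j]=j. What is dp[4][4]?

   ''  A  T  C  A  G  C  A
''  0  1  2  3  4  5  6  7
 T  1  1  1  2  3  4  5  6
 A  2  1  2  2  2  3  4  5
 G  3  2  2  3  3  2  3  4
 C  4  3  3  2  3  3  2  3
 T  5  4  3  3  3  4  3  3
 A  6  5  4  4  3  4  4  3
 G  7  6  5  5  4  3  4  4

3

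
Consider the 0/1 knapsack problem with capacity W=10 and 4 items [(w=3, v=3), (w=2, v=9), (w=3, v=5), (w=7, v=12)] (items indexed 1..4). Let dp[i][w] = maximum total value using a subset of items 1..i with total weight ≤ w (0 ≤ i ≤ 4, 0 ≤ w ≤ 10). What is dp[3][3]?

i\w   0   1   2   3   4   5   6   7   8   9  10
  0   0   0   0   0   0   0   0   0   0   0   0
  1   0   0   0   3   3   3   3   3   3   3   3
  2   0   0   9   9   9  12  12  12  12  12  12
  3   0   0   9   9   9  14  14  14  17  17  17
  4   0   0   9   9   9  14  14  14  17  21  21

9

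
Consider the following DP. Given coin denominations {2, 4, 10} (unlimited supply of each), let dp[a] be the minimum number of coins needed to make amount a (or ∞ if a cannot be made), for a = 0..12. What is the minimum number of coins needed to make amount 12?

2

 a  0  1  2  3  4  5  6  7  8  9 10 11 12
dp  0  -  1  -  1  -  2  -  2  -  1  -  2
(- denotes ∞ / unreachable)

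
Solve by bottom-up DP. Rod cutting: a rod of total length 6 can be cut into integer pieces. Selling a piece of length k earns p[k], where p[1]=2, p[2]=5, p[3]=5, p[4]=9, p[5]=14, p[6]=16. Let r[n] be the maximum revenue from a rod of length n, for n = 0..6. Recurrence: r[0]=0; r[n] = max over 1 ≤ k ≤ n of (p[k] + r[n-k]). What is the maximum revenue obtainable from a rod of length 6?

   n    0    1    2    3    4    5    6
r[n]    0    2    5    7   10   14   16

16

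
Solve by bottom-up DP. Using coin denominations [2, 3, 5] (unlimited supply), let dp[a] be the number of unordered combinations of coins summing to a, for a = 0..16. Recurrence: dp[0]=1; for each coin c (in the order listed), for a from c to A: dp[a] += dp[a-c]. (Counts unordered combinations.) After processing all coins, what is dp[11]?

after  coin     0     1     2     3     4     5     6     7     8     9    10    11    12    13    14    15    16
          2     1     0     1     0     1     0     1     0     1     0     1     0     1     0     1     0     1
          3     1     0     1     1     1     1     2     1     2     2     2     2     3     2     3     3     3
          5     1     0     1     1     1     2     2     2     3     3     4     4     5     5     6     7     7

4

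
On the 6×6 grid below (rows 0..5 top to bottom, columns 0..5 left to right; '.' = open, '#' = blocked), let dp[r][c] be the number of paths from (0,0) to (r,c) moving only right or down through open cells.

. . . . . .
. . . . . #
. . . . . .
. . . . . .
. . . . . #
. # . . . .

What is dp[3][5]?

r\c   0   1   2   3   4   5
  0   1   1   1   1   1   1
  1   1   2   3   4   5   0
  2   1   3   6  10  15  15
  3   1   4  10  20  35  50
  4   1   5  15  35  70   0
  5   1   0  15  50 120 120

50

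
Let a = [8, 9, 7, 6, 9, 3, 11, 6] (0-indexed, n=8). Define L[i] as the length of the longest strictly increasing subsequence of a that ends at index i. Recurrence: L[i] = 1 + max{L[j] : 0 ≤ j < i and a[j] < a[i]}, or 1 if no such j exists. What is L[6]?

3

   i    0    1    2    3    4    5    6    7
a[i]    8    9    7    6    9    3   11    6
L[i]    1    2    1    1    2    1    3    2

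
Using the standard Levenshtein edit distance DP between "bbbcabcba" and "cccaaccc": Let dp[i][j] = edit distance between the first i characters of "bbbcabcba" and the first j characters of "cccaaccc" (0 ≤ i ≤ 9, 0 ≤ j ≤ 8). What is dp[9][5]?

6

   ''  c  c  c  a  a  c  c  c
''  0  1  2  3  4  5  6  7  8
 b  1  1  2  3  4  5  6  7  8
 b  2  2  2  3  4  5  6  7  8
 b  3  3  3  3  4  5  6  7  8
 c  4  3  3  3  4  5  5  6  7
 a  5  4  4  4  3  4  5  6  7
 b  6  5  5  5  4  4  5  6  7
 c  7  6  5  5  5  5  4  5  6
 b  8  7  6  6  6  6  5  5  6
 a  9  8  7  7  6  6  6  6  6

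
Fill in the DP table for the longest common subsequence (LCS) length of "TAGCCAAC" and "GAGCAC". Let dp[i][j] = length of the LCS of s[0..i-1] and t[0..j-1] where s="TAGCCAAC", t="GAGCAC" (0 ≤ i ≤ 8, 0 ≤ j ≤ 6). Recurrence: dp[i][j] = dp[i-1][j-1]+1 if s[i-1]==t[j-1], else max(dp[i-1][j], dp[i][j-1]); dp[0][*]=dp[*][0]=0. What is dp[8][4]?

3

   ''  G  A  G  C  A  C
''  0  0  0  0  0  0  0
 T  0  0  0  0  0  0  0
 A  0  0  1  1  1  1  1
 G  0  1  1  2  2  2  2
 C  0  1  1  2  3  3  3
 C  0  1  1  2  3  3  4
 A  0  1  2  2  3  4  4
 A  0  1  2  2  3  4  4
 C  0  1  2  2  3  4  5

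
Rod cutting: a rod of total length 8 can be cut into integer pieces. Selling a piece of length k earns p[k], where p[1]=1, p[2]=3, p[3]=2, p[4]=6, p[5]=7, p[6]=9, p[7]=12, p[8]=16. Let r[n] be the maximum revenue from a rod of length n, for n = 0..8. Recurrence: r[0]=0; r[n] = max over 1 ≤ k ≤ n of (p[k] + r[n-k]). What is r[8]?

16

   n    0    1    2    3    4    5    6    7    8
r[n]    0    1    3    4    6    7    9   12   16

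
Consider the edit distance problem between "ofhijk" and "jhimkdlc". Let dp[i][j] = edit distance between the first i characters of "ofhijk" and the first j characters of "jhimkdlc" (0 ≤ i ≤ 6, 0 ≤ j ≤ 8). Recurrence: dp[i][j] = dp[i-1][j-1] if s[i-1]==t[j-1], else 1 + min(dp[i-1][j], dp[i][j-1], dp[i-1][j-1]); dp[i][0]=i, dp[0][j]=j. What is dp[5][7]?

   ''  j  h  i  m  k  d  l  c
''  0  1  2  3  4  5  6  7  8
 o  1  1  2  3  4  5  6  7  8
 f  2  2  2  3  4  5  6  7  8
 h  3  3  2  3  4  5  6  7  8
 i  4  4  3  2  3  4  5  6  7
 j  5  4  4  3  3  4  5  6  7
 k  6  5  5  4  4  3  4  5  6

6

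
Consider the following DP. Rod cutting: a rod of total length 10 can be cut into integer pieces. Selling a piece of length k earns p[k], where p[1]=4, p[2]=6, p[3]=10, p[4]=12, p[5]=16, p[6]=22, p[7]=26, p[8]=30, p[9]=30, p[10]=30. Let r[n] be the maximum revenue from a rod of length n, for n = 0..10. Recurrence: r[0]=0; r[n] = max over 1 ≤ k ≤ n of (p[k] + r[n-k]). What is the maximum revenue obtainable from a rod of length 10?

40

   n    0    1    2    3    4    5    6    7    8    9   10
r[n]    0    4    8   12   16   20   24   28   32   36   40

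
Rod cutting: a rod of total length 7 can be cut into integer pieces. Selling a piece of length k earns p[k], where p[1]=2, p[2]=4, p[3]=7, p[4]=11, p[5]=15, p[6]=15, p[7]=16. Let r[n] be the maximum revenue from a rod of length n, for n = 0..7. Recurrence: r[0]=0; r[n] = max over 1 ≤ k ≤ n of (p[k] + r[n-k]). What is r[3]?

   n    0    1    2    3    4    5    6    7
r[n]    0    2    4    7   11   15   17   19

7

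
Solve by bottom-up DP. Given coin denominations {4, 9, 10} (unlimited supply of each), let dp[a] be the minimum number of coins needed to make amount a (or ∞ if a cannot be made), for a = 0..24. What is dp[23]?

 a  0  1  2  3  4  5  6  7  8  9 10 11 12 13 14 15 16 17 18 19 20 21 22 23 24
dp  0  -  -  -  1  -  -  -  2  1  1  -  3  2  2  -  4  3  2  2  2  4  3  3  3
(- denotes ∞ / unreachable)

3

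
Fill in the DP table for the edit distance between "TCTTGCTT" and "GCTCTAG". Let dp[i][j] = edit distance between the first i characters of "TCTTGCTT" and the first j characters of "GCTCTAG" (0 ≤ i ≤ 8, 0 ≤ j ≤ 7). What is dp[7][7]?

   ''  G  C  T  C  T  A  G
''  0  1  2  3  4  5  6  7
 T  1  1  2  2  3  4  5  6
 C  2  2  1  2  2  3  4  5
 T  3  3  2  1  2  2  3  4
 T  4  4  3  2  2  2  3  4
 G  5  4  4  3  3  3  3  3
 C  6  5  4  4  3  4  4  4
 T  7  6  5  4  4  3  4  5
 T  8  7  6  5  5  4  4  5

5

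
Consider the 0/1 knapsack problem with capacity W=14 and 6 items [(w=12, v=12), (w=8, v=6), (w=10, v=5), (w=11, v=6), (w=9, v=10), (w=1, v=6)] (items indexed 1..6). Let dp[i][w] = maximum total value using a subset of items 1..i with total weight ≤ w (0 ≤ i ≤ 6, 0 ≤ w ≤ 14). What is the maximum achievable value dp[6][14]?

18

i\w   0   1   2   3   4   5   6   7   8   9  10  11  12  13  14
  0   0   0   0   0   0   0   0   0   0   0   0   0   0   0   0
  1   0   0   0   0   0   0   0   0   0   0   0   0  12  12  12
  2   0   0   0   0   0   0   0   0   6   6   6   6  12  12  12
  3   0   0   0   0   0   0   0   0   6   6   6   6  12  12  12
  4   0   0   0   0   0   0   0   0   6   6   6   6  12  12  12
  5   0   0   0   0   0   0   0   0   6  10  10  10  12  12  12
  6   0   6   6   6   6   6   6   6   6  12  16  16  16  18  18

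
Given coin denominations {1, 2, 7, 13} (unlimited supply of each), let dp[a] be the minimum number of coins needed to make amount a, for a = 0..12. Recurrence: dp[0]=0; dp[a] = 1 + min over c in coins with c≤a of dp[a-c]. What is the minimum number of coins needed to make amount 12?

4

 a  0  1  2  3  4  5  6  7  8  9 10 11 12
dp  0  1  1  2  2  3  3  1  2  2  3  3  4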